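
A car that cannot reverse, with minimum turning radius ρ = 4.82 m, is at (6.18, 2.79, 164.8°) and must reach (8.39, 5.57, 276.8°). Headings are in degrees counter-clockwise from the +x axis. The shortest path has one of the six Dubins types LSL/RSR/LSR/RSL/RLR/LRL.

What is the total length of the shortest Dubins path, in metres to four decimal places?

Let ψ = atan2(Δy, Δx) = atan2(2.78, 2.21) = 51.5166° be the start→goal bearing.
Normalize: d = |goal − start| / ρ = 3.551408/4.82 = 0.736807, α = (θ_start − ψ) mod 360° = 113.2834° = 1.977169 rad, β = (θ_goal − ψ) mod 360° = 225.2834° = 3.931938 rad.
Common terms: sin α = 0.918561, cos α = -0.395280, sin β = -0.710596, cos β = -0.703600, cos(α−β) = -0.374607, d² = 0.542884. Work in radians in the unit-radius frame; every candidate has L = ρ·(t + p + q).
LSL: p² = 2 + d² − 2cos(α−β) + 2d(sin α − sin β) = 5.692844; p = √p² = 2.385968; φ = atan2(cos β − cos α, d + sin α − sin β) = -0.129585 rad; t = (φ − α) mod 2π = 4.176432 rad, q = (β − φ) mod 2π = 4.061522 rad → L = 4.82·(4.176432 + 2.385968 + 4.061522) = 4.82·10.623922 = 51.207306 m
RSR: p² = 2 + d² − 2cos(α−β) + 2d(sin β − sin α) = 0.891350; p = √p² = 0.944113; φ = atan2(cos α − cos β, d − sin α + sin β) = 2.808919 rad; t = (α − φ) mod 2π = 5.451435 rad, q = (φ − β) mod 2π = 5.160167 rad → L = 4.82·(5.451435 + 0.944113 + 5.160167) = 4.82·11.555715 = 55.698547 m
LSR: p² = d² − 2 + 2cos(α−β) + 2d(sin α + sin β) = -1.899870 < 0 → infeasible
RSL: p² = d² − 2 + 2cos(α−β) − 2d(sin α + sin β) = -2.512789 < 0 → infeasible
RLR: c = (6 − d² + 2cos(α−β) + 2d(sin α − sin β))/8 = 0.888581; p = 2π − arccos c = 5.806632 rad; φ = atan2(cos α − cos β, d − sin α + sin β) = 2.808919 rad; t = (α − φ + p/2) mod 2π = 2.071566 rad, q = (α − β − t + p) mod 2π = 1.780297 rad → L = 4.82·(2.071566 + 5.806632 + 1.780297) = 4.82·9.658495 = 46.553947 m
LRL: c = (6 − d² + 2cos(α−β) − 2d(sin α − sin β))/8 = 0.288394; p = 2π − arccos c = 5.004939 rad; φ = atan2(cos β − cos α, d + sin α − sin β) = -0.129585 rad; t = (φ − α + p/2) mod 2π = 0.395716 rad, q = (β − α − t + p) mod 2π = 0.280806 rad → L = 4.82·(0.395716 + 5.004939 + 0.280806) = 4.82·5.681461 = 27.384640 m
Shortest: LRL with L = 27.384640 m ≈ 27.3846 m

27.3846 m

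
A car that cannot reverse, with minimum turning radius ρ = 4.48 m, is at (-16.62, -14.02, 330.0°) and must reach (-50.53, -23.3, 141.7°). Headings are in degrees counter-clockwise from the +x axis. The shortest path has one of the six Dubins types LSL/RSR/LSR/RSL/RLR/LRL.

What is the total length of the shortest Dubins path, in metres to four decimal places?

Let ψ = atan2(Δy, Δx) = atan2(-9.28, -33.91) = -164.6949° be the start→goal bearing.
Normalize: d = |goal − start| / ρ = 35.156884/4.48 = 7.847519, α = (θ_start − ψ) mod 360° = 134.6949° = 2.350869 rad, β = (θ_goal − ψ) mod 360° = 306.3949° = 5.347599 rad.
Common terms: sin α = 0.710863, cos α = -0.703331, sin β = -0.804947, cos β = 0.593347, cos(α−β) = -0.989526, d² = 61.583551. Work in radians in the unit-radius frame; every candidate has L = ρ·(t + p + q).
LSL: p² = 2 + d² − 2cos(α−β) + 2d(sin α − sin β) = 89.353293; p = √p² = 9.452687; φ = atan2(cos β − cos α, d + sin α − sin β) = 0.137609 rad; t = (φ − α) mod 2π = 4.069926 rad, q = (β − φ) mod 2π = 5.209990 rad → L = 4.48·(4.069926 + 9.452687 + 5.209990) = 4.48·18.732603 = 83.922060 m
RSR: p² = 2 + d² − 2cos(α−β) + 2d(sin β − sin α) = 41.771912; p = √p² = 6.463119; φ = atan2(cos α − cos β, d − sin α + sin β) = -0.201998 rad; t = (α − φ) mod 2π = 2.552867 rad, q = (φ − β) mod 2π = 0.733588 rad → L = 4.48·(2.552867 + 6.463119 + 0.733588) = 4.48·9.749574 = 43.678093 m
LSR: p² = d² − 2 + 2cos(α−β) + 2d(sin α + sin β) = 56.127840; p = √p² = 7.491852; φ = atan2(−cos α − cos β, d + sin α + sin β) − atan2(−2, p) = 0.275057 rad; t = (φ − α) mod 2π = 4.207374 rad, q = (φ − β) mod 2π = 1.210644 rad → L = 4.48·(4.207374 + 7.491852 + 1.210644) = 4.48·12.909869 = 57.836215 m
RSL: p² = d² − 2 + 2cos(α−β) − 2d(sin α + sin β) = 59.081158; p = √p² = 7.686427; φ = atan2(cos α + cos β, d − sin α − sin β) − atan2(2, p) = -0.268403 rad; t = (α − φ) mod 2π = 2.619271 rad, q = (β − φ) mod 2π = 5.616002 rad → L = 4.48·(2.619271 + 7.686427 + 5.616002) = 4.48·15.921700 = 71.329215 m
RLR: c = (6 − d² + 2cos(α−β) + 2d(sin α − sin β))/8 = -4.221489, |c| > 1 → infeasible
LRL: c = (6 − d² + 2cos(α−β) − 2d(sin α − sin β))/8 = -10.169162, |c| > 1 → infeasible
Shortest: RSR with L = 43.678093 m ≈ 43.6781 m

43.6781 m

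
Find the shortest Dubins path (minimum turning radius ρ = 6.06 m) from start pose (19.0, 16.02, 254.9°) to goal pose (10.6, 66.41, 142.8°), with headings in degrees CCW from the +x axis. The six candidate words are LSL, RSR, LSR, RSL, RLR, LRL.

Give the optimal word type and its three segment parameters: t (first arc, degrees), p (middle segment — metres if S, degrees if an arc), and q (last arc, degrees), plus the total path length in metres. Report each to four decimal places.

Let ψ = atan2(Δy, Δx) = atan2(50.39, -8.40) = 99.4642° be the start→goal bearing.
Normalize: d = |goal − start| / ρ = 51.085341/6.06 = 8.429924, α = (θ_start − ψ) mod 360° = 155.4358° = 2.712867 rad, β = (θ_goal − ψ) mod 360° = 43.3358° = 0.756353 rad.
Common terms: sin α = 0.415712, cos α = -0.909496, sin β = 0.686273, cos β = 0.727344, cos(α−β) = -0.376224, d² = 71.063624. Work in radians in the unit-radius frame; every candidate has L = ρ·(t + p + q).
LSL: p² = 2 + d² − 2cos(α−β) + 2d(sin α − sin β) = 69.254449; p = √p² = 8.321926; φ = atan2(cos β − cos α, d + sin α − sin β) = 0.197981 rad; t = (φ − α) mod 2π = 3.768299 rad, q = (β − φ) mod 2π = 0.558372 rad → L = 6.06·(3.768299 + 8.321926 + 0.558372) = 6.06·12.648597 = 76.650498 m
RSR: p² = 2 + d² − 2cos(α−β) + 2d(sin β − sin α) = 78.377695; p = √p² = 8.853118; φ = atan2(cos α − cos β, d − sin α + sin β) = -0.185958 rad; t = (α − φ) mod 2π = 2.898826 rad, q = (φ − β) mod 2π = 5.340874 rad → L = 6.06·(2.898826 + 8.853118 + 5.340874) = 6.06·17.092817 = 103.582472 m
LSR: p² = d² − 2 + 2cos(α−β) + 2d(sin α + sin β) = 86.890483; p = √p² = 9.321506; φ = atan2(−cos α − cos β, d + sin α + sin β) − atan2(−2, p) = 0.230461 rad; t = (φ − α) mod 2π = 3.800779 rad, q = (φ − β) mod 2π = 5.757293 rad → L = 6.06·(3.800779 + 9.321506 + 5.757293) = 6.06·18.879578 = 114.410245 m
RSL: p² = d² − 2 + 2cos(α−β) − 2d(sin α + sin β) = 49.731868; p = √p² = 7.052083; φ = atan2(cos α + cos β, d − sin α − sin β) − atan2(2, p) = -0.301200 rad; t = (α − φ) mod 2π = 3.014067 rad, q = (β − φ) mod 2π = 1.057553 rad → L = 6.06·(3.014067 + 7.052083 + 1.057553) = 6.06·11.123702 = 67.409636 m
RLR: c = (6 − d² + 2cos(α−β) + 2d(sin α − sin β))/8 = -8.797212, |c| > 1 → infeasible
LRL: c = (6 − d² + 2cos(α−β) − 2d(sin α − sin β))/8 = -7.656806, |c| > 1 → infeasible
Shortest: RSL with L = 67.409636 m ≈ 67.4096 m
Convert RSL to answer units (arcs ×180/π): t = 3.014067·180/π = 172.6933°, p = ρ·p = 6.06·7.052083 = 42.7356 m, q = 1.057553·180/π = 60.5933°, L = 67.4096 m.

RSL: t = 172.6933°, p = 42.7356 m, q = 60.5933°, L = 67.4096 m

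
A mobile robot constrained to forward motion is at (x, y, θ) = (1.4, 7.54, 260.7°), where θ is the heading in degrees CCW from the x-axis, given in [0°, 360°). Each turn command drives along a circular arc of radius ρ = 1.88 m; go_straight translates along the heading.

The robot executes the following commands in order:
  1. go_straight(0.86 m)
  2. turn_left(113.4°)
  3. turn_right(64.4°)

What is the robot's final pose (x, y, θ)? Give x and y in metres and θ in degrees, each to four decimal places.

set_pose: (x, y, θ) = (1.4000, 7.5400, 260.7000°), ρ = 1.88
go_straight(0.86): x += 0.86·cos θ, y += 0.86·sin θ → (1.2610, 6.6913, 260.7000°)
turn_left(113.4°): centre at ρ to the left, rotate +113.4° → (3.5743, 4.5641, 374.1000° ≡ 14.1000°)
turn_right(64.4°): centre at ρ to the right, rotate −64.4° → (5.4788, 3.9417, -50.3000° ≡ 309.7000°)

(5.4788, 3.9417, 309.7000°)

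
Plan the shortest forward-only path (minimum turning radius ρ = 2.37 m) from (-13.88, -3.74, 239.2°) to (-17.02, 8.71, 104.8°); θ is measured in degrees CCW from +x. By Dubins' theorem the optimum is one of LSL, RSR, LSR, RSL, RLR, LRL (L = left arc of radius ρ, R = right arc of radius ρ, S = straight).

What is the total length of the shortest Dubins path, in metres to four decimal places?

17.5011 m

Let ψ = atan2(Δy, Δx) = atan2(12.45, -3.14) = 104.1553° be the start→goal bearing.
Normalize: d = |goal − start| / ρ = 12.839864/2.37 = 5.417664, α = (θ_start − ψ) mod 360° = 135.0447° = 2.356975 rad, β = (θ_goal − ψ) mod 360° = 0.6447° = 0.011252 rad.
Common terms: sin α = 0.706555, cos α = -0.707658, sin β = 0.011252, cos β = 0.999937, cos(α−β) = -0.699663, d² = 29.351083. Work in radians in the unit-radius frame; every candidate has L = ρ·(t + p + q).
LSL: p² = 2 + d² − 2cos(α−β) + 2d(sin α − sin β) = 40.284244; p = √p² = 6.346987; φ = atan2(cos β − cos α, d + sin α − sin β) = 0.272396 rad; t = (φ − α) mod 2π = 4.198607 rad, q = (β − φ) mod 2π = 6.022041 rad → L = 2.37·(4.198607 + 6.346987 + 6.022041) = 2.37·16.567635 = 39.265295 m
RSR: p² = 2 + d² − 2cos(α−β) + 2d(sin β − sin α) = 25.216576; p = √p² = 5.021611; φ = atan2(cos α − cos β, d − sin α + sin β) = -0.346969 rad; t = (α − φ) mod 2π = 2.703944 rad, q = (φ − β) mod 2π = 5.924964 rad → L = 2.37·(2.703944 + 5.021611 + 5.924964) = 2.37·13.650519 = 32.351729 m
LSR: p² = d² − 2 + 2cos(α−β) + 2d(sin α + sin β) = 33.729429; p = √p² = 5.807704; φ = atan2(−cos α − cos β, d + sin α + sin β) − atan2(−2, p) = 0.284049 rad; t = (φ − α) mod 2π = 4.210260 rad, q = (φ − β) mod 2π = 0.272797 rad → L = 2.37·(4.210260 + 5.807704 + 0.272797) = 2.37·10.290761 = 24.389103 m
RSL: p² = d² − 2 + 2cos(α−β) − 2d(sin α + sin β) = 18.174084; p = √p² = 4.263107; φ = atan2(cos α + cos β, d − sin α − sin β) − atan2(2, p) = -0.376549 rad; t = (α − φ) mod 2π = 2.733523 rad, q = (β − φ) mod 2π = 0.387801 rad → L = 2.37·(2.733523 + 4.263107 + 0.387801) = 2.37·7.384431 = 17.501103 m
RLR: c = (6 − d² + 2cos(α−β) + 2d(sin α − sin β))/8 = -2.152072, |c| > 1 → infeasible
LRL: c = (6 − d² + 2cos(α−β) − 2d(sin α − sin β))/8 = -4.035531, |c| > 1 → infeasible
Shortest: RSL with L = 17.501103 m ≈ 17.5011 m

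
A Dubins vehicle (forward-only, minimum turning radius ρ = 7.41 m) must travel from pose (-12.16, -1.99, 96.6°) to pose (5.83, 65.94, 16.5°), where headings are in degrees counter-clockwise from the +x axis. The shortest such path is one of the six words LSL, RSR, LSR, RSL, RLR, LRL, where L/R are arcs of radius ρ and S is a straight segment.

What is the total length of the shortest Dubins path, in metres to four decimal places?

71.6696 m

Let ψ = atan2(Δy, Δx) = atan2(67.93, 17.99) = 75.1668° be the start→goal bearing.
Normalize: d = |goal − start| / ρ = 70.271794/7.41 = 9.483373, α = (θ_start − ψ) mod 360° = 21.4332° = 0.374080 rad, β = (θ_goal − ψ) mod 360° = 301.3332° = 5.259257 rad.
Common terms: sin α = 0.365416, cos α = 0.930844, sin β = -0.854158, cos β = 0.520014, cos(α−β) = 0.171929, d² = 89.934363. Work in radians in the unit-radius frame; every candidate has L = ρ·(t + p + q).
LSL: p² = 2 + d² − 2cos(α−β) + 2d(sin α − sin β) = 114.721853; p = √p² = 10.710829; φ = atan2(cos β − cos α, d + sin α − sin β) = -0.038366 rad; t = (φ − α) mod 2π = 5.870739 rad, q = (β − φ) mod 2π = 5.297622 rad → L = 7.41·(5.870739 + 10.710829 + 5.297622) = 7.41·21.879191 = 162.124803 m
RSR: p² = 2 + d² − 2cos(α−β) + 2d(sin β − sin α) = 68.459157; p = √p² = 8.274005; φ = atan2(cos α − cos β, d − sin α + sin β) = 0.049674 rad; t = (α − φ) mod 2π = 0.324406 rad, q = (φ − β) mod 2π = 1.073602 rad → L = 7.41·(0.324406 + 8.274005 + 1.073602) = 7.41·9.672014 = 71.669621 m
LSR: p² = d² − 2 + 2cos(α−β) + 2d(sin α + sin β) = 79.008388; p = √p² = 8.888666; φ = atan2(−cos α − cos β, d + sin α + sin β) − atan2(−2, p) = 0.061395 rad; t = (φ − α) mod 2π = 5.970500 rad, q = (φ − β) mod 2π = 1.085323 rad → L = 7.41·(5.970500 + 8.888666 + 1.085323) = 7.41·15.944490 = 118.148668 m
RSL: p² = d² − 2 + 2cos(α−β) − 2d(sin α + sin β) = 97.548054; p = √p² = 9.876642; φ = atan2(cos α + cos β, d − sin α − sin β) − atan2(2, p) = -0.055318 rad; t = (α − φ) mod 2π = 0.429398 rad, q = (β − φ) mod 2π = 5.314575 rad → L = 7.41·(0.429398 + 9.876642 + 5.314575) = 7.41·15.620615 = 115.748760 m
RLR: c = (6 − d² + 2cos(α−β) + 2d(sin α − sin β))/8 = -7.557395, |c| > 1 → infeasible
LRL: c = (6 − d² + 2cos(α−β) − 2d(sin α − sin β))/8 = -13.340232, |c| > 1 → infeasible
Shortest: RSR with L = 71.669621 m ≈ 71.6696 m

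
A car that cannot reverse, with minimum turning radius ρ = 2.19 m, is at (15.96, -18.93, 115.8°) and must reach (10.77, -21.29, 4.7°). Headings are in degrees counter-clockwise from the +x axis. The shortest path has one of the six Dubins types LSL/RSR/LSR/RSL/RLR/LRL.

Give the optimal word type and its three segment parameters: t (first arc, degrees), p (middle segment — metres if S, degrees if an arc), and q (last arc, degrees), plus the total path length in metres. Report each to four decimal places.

Let ψ = atan2(Δy, Δx) = atan2(-2.36, -5.19) = -155.5477° be the start→goal bearing.
Normalize: d = |goal − start| / ρ = 5.701377/2.19 = 2.603369, α = (θ_start − ψ) mod 360° = 271.3477° = 4.735911 rad, β = (θ_goal − ψ) mod 360° = 160.2477° = 2.796850 rad.
Common terms: sin α = -0.999723, cos α = 0.023520, sin β = 0.337954, cos β = -0.941163, cos(α−β) = -0.359997, d² = 6.777528. Work in radians in the unit-radius frame; every candidate has L = ρ·(t + p + q).
LSL: p² = 2 + d² − 2cos(α−β) + 2d(sin α − sin β) = 2.532587; p = √p² = 1.591410; φ = atan2(cos β − cos α, d + sin α − sin β) = -0.651250 rad; t = (φ − α) mod 2π = 0.896024 rad, q = (β − φ) mod 2π = 3.448100 rad → L = 2.19·(0.896024 + 1.591410 + 3.448100) = 2.19·5.935535 = 12.998821 m
RSR: p² = 2 + d² − 2cos(α−β) + 2d(sin β − sin α) = 16.462456; p = √p² = 4.057395; φ = atan2(cos α − cos β, d − sin α + sin β) = 0.240058 rad; t = (α − φ) mod 2π = 4.495853 rad, q = (φ − β) mod 2π = 3.726393 rad → L = 2.19·(4.495853 + 4.057395 + 3.726393) = 2.19·12.279641 = 26.892414 m
LSR: p² = d² − 2 + 2cos(α−β) + 2d(sin α + sin β) = 0.611875; p = √p² = 0.782224; φ = atan2(−cos α − cos β, d + sin α + sin β) − atan2(−2, p) = 1.639482 rad; t = (φ − α) mod 2π = 3.186756 rad, q = (φ − β) mod 2π = 5.125816 rad → L = 2.19·(3.186756 + 0.782224 + 5.125816) = 2.19·9.094796 = 19.917604 m
RSL: p² = d² − 2 + 2cos(α−β) − 2d(sin α + sin β) = 7.503193; p = √p² = 2.739196; φ = atan2(cos α + cos β, d − sin α − sin β) − atan2(2, p) = -0.904645 rad; t = (α − φ) mod 2π = 5.640556 rad, q = (β − φ) mod 2π = 3.701496 rad → L = 2.19·(5.640556 + 2.739196 + 3.701496) = 2.19·12.081248 = 26.457932 m
RLR: c = (6 − d² + 2cos(α−β) + 2d(sin α − sin β))/8 = -1.057807, |c| > 1 → infeasible
LRL: c = (6 − d² + 2cos(α−β) − 2d(sin α − sin β))/8 = 0.683427; p = 2π − arccos c = 5.464835 rad; φ = atan2(cos β − cos α, d + sin α − sin β) = -0.651250 rad; t = (φ − α + p/2) mod 2π = 3.628442 rad, q = (β − α − t + p) mod 2π = 6.180518 rad → L = 2.19·(3.628442 + 5.464835 + 6.180518) = 2.19·15.273795 = 33.449611 m
Shortest: LSL with L = 12.998821 m ≈ 12.9988 m
Convert LSL to answer units (arcs ×180/π): t = 0.896024·180/π = 51.3384°, p = ρ·p = 2.19·1.591410 = 3.4852 m, q = 3.448100·180/π = 197.5616°, L = 12.9988 m.

LSL: t = 51.3384°, p = 3.4852 m, q = 197.5616°, L = 12.9988 m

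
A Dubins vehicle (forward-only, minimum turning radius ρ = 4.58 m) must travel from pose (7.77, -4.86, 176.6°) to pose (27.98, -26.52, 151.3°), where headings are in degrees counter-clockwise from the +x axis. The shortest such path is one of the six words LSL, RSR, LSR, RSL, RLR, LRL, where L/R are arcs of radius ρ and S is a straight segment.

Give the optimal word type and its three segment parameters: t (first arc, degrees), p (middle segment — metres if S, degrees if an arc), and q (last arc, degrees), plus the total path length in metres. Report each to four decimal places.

Let ψ = atan2(Δy, Δx) = atan2(-21.66, 20.21) = -46.9834° be the start→goal bearing.
Normalize: d = |goal − start| / ρ = 29.624309/4.58 = 6.468190, α = (θ_start − ψ) mod 360° = 223.5834° = 3.902267 rad, β = (θ_goal − ψ) mod 360° = 198.2834° = 3.460698 rad.
Common terms: sin α = -0.689410, cos α = -0.724371, sin β = -0.313718, cos β = -0.949516, cos(α−β) = 0.904083, d² = 41.837479. Work in radians in the unit-radius frame; every candidate has L = ρ·(t + p + q).
LSL: p² = 2 + d² − 2cos(α−β) + 2d(sin α − sin β) = 37.169216; p = √p² = 6.096656; φ = atan2(cos β − cos α, d + sin α − sin β) = -0.036938 rad; t = (φ − α) mod 2π = 2.343981 rad, q = (β − φ) mod 2π = 3.497636 rad → L = 4.58·(2.343981 + 6.096656 + 3.497636) = 4.58·11.938273 = 54.677291 m
RSR: p² = 2 + d² − 2cos(α−β) + 2d(sin β − sin α) = 46.889412; p = √p² = 6.847584; φ = atan2(cos α − cos β, d − sin α + sin β) = 0.032885 rad; t = (α − φ) mod 2π = 3.869381 rad, q = (φ − β) mod 2π = 2.855372 rad → L = 4.58·(3.869381 + 6.847584 + 2.855372) = 4.58·13.572338 = 62.161308 m
LSR: p² = d² − 2 + 2cos(α−β) + 2d(sin α + sin β) = 28.668805; p = √p² = 5.354326; φ = atan2(−cos α − cos β, d + sin α + sin β) − atan2(−2, p) = 0.654697 rad; t = (φ − α) mod 2π = 3.035616 rad, q = (φ − β) mod 2π = 3.477184 rad → L = 4.58·(3.035616 + 5.354326 + 3.477184) = 4.58·11.867126 = 54.351437 m
RSL: p² = d² − 2 + 2cos(α−β) − 2d(sin α + sin β) = 54.622484; p = √p² = 7.390703; φ = atan2(cos α + cos β, d − sin α − sin β) − atan2(2, p) = -0.484683 rad; t = (α − φ) mod 2π = 4.386950 rad, q = (β − φ) mod 2π = 3.945381 rad → L = 4.58·(4.386950 + 7.390703 + 3.945381) = 4.58·15.723033 = 72.011493 m
RLR: c = (6 − d² + 2cos(α−β) + 2d(sin α − sin β))/8 = -4.861176, |c| > 1 → infeasible
LRL: c = (6 − d² + 2cos(α−β) − 2d(sin α − sin β))/8 = -3.646152, |c| > 1 → infeasible
Shortest: LSR with L = 54.351437 m ≈ 54.3514 m
Convert LSR to answer units (arcs ×180/π): t = 3.035616·180/π = 173.9280°, p = ρ·p = 4.58·5.354326 = 24.5228 m, q = 3.477184·180/π = 199.2280°, L = 54.3514 m.

LSR: t = 173.9280°, p = 24.5228 m, q = 199.2280°, L = 54.3514 m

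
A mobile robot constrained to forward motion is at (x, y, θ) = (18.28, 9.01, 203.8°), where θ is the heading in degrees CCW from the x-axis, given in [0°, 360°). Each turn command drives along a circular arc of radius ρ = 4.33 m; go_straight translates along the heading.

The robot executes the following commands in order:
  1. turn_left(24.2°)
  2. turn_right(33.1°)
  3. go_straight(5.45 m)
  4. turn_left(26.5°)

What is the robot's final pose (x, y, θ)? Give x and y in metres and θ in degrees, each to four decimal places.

(7.6883, 4.3207, 221.4000°)

set_pose: (x, y, θ) = (18.2800, 9.0100, 203.8000°), ρ = 4.33
turn_left(24.2°): centre at ρ to the left, rotate +24.2° → (16.8095, 7.9456, 228.0000°)
turn_right(33.1°): centre at ρ to the right, rotate −33.1° → (14.7051, 6.6585, 194.9000°)
go_straight(5.45): x += 5.45·cos θ, y += 5.45·sin θ → (9.4384, 5.2571, 194.9000°)
turn_left(26.5°): centre at ρ to the left, rotate +26.5° → (7.6883, 4.3207, 221.4000°)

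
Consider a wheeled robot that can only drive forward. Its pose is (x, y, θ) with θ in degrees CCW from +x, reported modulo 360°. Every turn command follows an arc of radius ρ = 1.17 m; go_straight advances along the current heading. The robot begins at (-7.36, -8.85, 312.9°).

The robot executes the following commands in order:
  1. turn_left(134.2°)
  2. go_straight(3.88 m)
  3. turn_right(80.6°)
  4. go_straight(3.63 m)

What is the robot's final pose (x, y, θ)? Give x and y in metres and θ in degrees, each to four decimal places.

set_pose: (x, y, θ) = (-7.3600, -8.8500, 312.9000°), ρ = 1.17
turn_left(134.2°): centre at ρ to the left, rotate +134.2° → (-5.3344, -8.1128, 447.1000° ≡ 87.1000°)
go_straight(3.88): x += 3.88·cos θ, y += 3.88·sin θ → (-5.1381, -4.2377, 87.1000°)
turn_right(80.6°): centre at ρ to the right, rotate −80.6° → (-4.1021, -3.1344, 6.5000°)
go_straight(3.63): x += 3.63·cos θ, y += 3.63·sin θ → (-0.4954, -2.7235, 6.5000°)

(-0.4954, -2.7235, 6.5000°)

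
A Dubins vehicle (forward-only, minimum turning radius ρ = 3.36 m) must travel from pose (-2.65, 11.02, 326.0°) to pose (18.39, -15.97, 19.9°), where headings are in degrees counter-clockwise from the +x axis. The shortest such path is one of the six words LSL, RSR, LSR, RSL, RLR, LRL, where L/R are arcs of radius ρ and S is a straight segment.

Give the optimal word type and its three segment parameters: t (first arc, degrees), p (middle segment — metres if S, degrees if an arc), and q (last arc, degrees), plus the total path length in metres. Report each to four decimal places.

RSL: t = 22.8442°, p = 29.5279 m, q = 76.7442°, L = 35.3681 m

Let ψ = atan2(Δy, Δx) = atan2(-26.99, 21.04) = -52.0619° be the start→goal bearing.
Normalize: d = |goal − start| / ρ = 34.221948/3.36 = 10.185103, α = (θ_start − ψ) mod 360° = 18.0619° = 0.315239 rad, β = (θ_goal − ψ) mod 360° = 71.9619° = 1.255972 rad.
Common terms: sin α = 0.310044, cos α = 0.950722, sin β = 0.950851, cos β = 0.309650, cos(α−β) = 0.589196, d² = 103.736333. Work in radians in the unit-radius frame; every candidate has L = ρ·(t + p + q).
LSL: p² = 2 + d² − 2cos(α−β) + 2d(sin α − sin β) = 91.504573; p = √p² = 9.565802; φ = atan2(cos β − cos α, d + sin α − sin β) = -0.067067 rad; t = (φ − α) mod 2π = 5.900879 rad, q = (β − φ) mod 2π = 1.323039 rad → L = 3.36·(5.900879 + 9.565802 + 1.323039) = 3.36·16.789720 = 56.413459 m
RSR: p² = 2 + d² − 2cos(α−β) + 2d(sin β − sin α) = 117.611307; p = √p² = 10.844875; φ = atan2(cos α − cos β, d − sin α + sin β) = 0.059147 rad; t = (α − φ) mod 2π = 0.256092 rad, q = (φ − β) mod 2π = 5.086361 rad → L = 3.36·(0.256092 + 10.844875 + 5.086361) = 3.36·16.187328 = 54.389421 m
LSR: p² = d² − 2 + 2cos(α−β) + 2d(sin α + sin β) = 128.599408; p = √p² = 11.340168; φ = atan2(−cos α − cos β, d + sin α + sin β) − atan2(−2, p) = 0.064896 rad; t = (φ − α) mod 2π = 6.032842 rad, q = (φ − β) mod 2π = 5.092110 rad → L = 3.36·(6.032842 + 11.340168 + 5.092110) = 3.36·22.465120 = 75.482804 m
RSL: p² = d² − 2 + 2cos(α−β) − 2d(sin α + sin β) = 77.230042; p = √p² = 8.788062; φ = atan2(cos α + cos β, d − sin α − sin β) − atan2(2, p) = -0.083467 rad; t = (α − φ) mod 2π = 0.398707 rad, q = (β − φ) mod 2π = 1.339439 rad → L = 3.36·(0.398707 + 8.788062 + 1.339439) = 3.36·10.526208 = 35.368059 m
RLR: c = (6 − d² + 2cos(α−β) + 2d(sin α − sin β))/8 = -13.701413, |c| > 1 → infeasible
LRL: c = (6 − d² + 2cos(α−β) − 2d(sin α − sin β))/8 = -10.438072, |c| > 1 → infeasible
Shortest: RSL with L = 35.368059 m ≈ 35.3681 m
Convert RSL to answer units (arcs ×180/π): t = 0.398707·180/π = 22.8442°, p = ρ·p = 3.36·8.788062 = 29.5279 m, q = 1.339439·180/π = 76.7442°, L = 35.3681 m.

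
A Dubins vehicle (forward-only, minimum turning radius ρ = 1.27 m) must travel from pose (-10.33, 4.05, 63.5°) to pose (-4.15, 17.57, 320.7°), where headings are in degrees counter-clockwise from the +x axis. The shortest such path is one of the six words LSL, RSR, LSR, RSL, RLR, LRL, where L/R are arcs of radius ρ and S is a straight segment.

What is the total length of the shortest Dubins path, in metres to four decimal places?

16.0526 m

Let ψ = atan2(Δy, Δx) = atan2(13.52, 6.18) = 65.4348° be the start→goal bearing.
Normalize: d = |goal − start| / ρ = 14.865490/1.27 = 11.705110, α = (θ_start − ψ) mod 360° = 358.0652° = 6.249416 rad, β = (θ_goal − ψ) mod 360° = 255.2652° = 4.455218 rad.
Common terms: sin α = -0.033763, cos α = 0.999430, sin β = -0.967113, cos β = -0.254346, cos(α−β) = -0.221548, d² = 137.009610. Work in radians in the unit-radius frame; every candidate has L = ρ·(t + p + q).
LSL: p² = 2 + d² − 2cos(α−β) + 2d(sin α − sin β) = 161.302649; p = √p² = 12.700498; φ = atan2(cos β − cos α, d + sin α − sin β) = -0.098880 rad; t = (φ − α) mod 2π = 6.218075 rad, q = (β − φ) mod 2π = 4.554097 rad → L = 1.27·(6.218075 + 12.700498 + 4.554097) = 1.27·23.472670 = 29.810291 m
RSR: p² = 2 + d² − 2cos(α−β) + 2d(sin β − sin α) = 117.602765; p = √p² = 10.844481; φ = atan2(cos α − cos β, d − sin α + sin β) = 0.115873 rad; t = (α − φ) mod 2π = 6.133543 rad, q = (φ − β) mod 2π = 1.943841 rad → L = 1.27·(6.133543 + 10.844481 + 1.943841) = 1.27·18.921865 = 24.030768 m
LSR: p² = d² − 2 + 2cos(α−β) + 2d(sin α + sin β) = 111.135783; p = √p² = 10.542096; φ = atan2(−cos α − cos β, d + sin α + sin β) − atan2(−2, p) = 0.117993 rad; t = (φ − α) mod 2π = 0.151762 rad, q = (φ − β) mod 2π = 1.945961 rad → L = 1.27·(0.151762 + 10.542096 + 1.945961) = 1.27·12.639819 = 16.052570 m
RSL: p² = d² − 2 + 2cos(α−β) − 2d(sin α + sin β) = 157.997243; p = √p² = 12.569695; φ = atan2(cos α + cos β, d − sin α − sin β) − atan2(2, p) = -0.099217 rad; t = (α − φ) mod 2π = 0.065448 rad, q = (β − φ) mod 2π = 4.554434 rad → L = 1.27·(0.065448 + 12.569695 + 4.554434) = 1.27·17.189578 = 21.830763 m
RLR: c = (6 − d² + 2cos(α−β) + 2d(sin α − sin β))/8 = -13.700346, |c| > 1 → infeasible
LRL: c = (6 − d² + 2cos(α−β) − 2d(sin α − sin β))/8 = -19.162831, |c| > 1 → infeasible
Shortest: LSR with L = 16.052570 m ≈ 16.0526 m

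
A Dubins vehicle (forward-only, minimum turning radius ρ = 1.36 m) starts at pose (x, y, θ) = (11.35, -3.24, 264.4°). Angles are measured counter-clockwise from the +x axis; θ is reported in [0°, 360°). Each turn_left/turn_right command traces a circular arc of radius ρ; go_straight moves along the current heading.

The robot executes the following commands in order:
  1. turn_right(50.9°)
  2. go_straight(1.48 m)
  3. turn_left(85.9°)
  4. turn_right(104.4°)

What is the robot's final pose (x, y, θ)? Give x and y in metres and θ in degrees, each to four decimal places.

(8.2459, -8.8412, 195.0000°)

set_pose: (x, y, θ) = (11.3500, -3.2400, 264.4000°), ρ = 1.36
turn_right(50.9°): centre at ρ to the right, rotate −50.9° → (10.7471, -4.2414, 213.5000°)
go_straight(1.48): x += 1.48·cos θ, y += 1.48·sin θ → (9.5130, -5.0582, 213.5000°)
turn_left(85.9°): centre at ρ to the left, rotate +85.9° → (9.0788, -6.8600, 299.4000°)
turn_right(104.4°): centre at ρ to the right, rotate −104.4° → (8.2459, -8.8412, 195.0000°)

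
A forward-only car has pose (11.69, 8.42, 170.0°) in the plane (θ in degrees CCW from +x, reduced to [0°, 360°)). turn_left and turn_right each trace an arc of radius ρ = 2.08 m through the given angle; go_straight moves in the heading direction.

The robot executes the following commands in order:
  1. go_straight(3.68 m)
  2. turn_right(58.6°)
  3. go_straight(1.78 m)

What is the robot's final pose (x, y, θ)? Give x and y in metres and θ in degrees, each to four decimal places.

set_pose: (x, y, θ) = (11.6900, 8.4200, 170.0000°), ρ = 2.08
go_straight(3.68): x += 3.68·cos θ, y += 3.68·sin θ → (8.0659, 9.0590, 170.0000°)
turn_right(58.6°): centre at ρ to the right, rotate −58.6° → (6.4905, 10.3485, 111.4000°)
go_straight(1.78): x += 1.78·cos θ, y += 1.78·sin θ → (5.8410, 12.0058, 111.4000°)

(5.8410, 12.0058, 111.4000°)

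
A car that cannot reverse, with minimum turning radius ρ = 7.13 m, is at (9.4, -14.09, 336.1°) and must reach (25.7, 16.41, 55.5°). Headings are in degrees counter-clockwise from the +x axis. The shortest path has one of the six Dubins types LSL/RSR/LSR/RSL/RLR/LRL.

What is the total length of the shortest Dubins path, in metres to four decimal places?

39.0022 m

Let ψ = atan2(Δy, Δx) = atan2(30.50, 16.30) = 61.8788° be the start→goal bearing.
Normalize: d = |goal − start| / ρ = 34.582365/7.13 = 4.850262, α = (θ_start − ψ) mod 360° = 274.2212° = 4.786063 rad, β = (θ_goal − ψ) mod 360° = 353.6212° = 6.171855 rad.
Common terms: sin α = -0.997287, cos α = 0.073607, sin β = -0.111101, cos β = 0.993809, cos(α−β) = 0.183951, d² = 23.525038. Work in radians in the unit-radius frame; every candidate has L = ρ·(t + p + q).
LSL: p² = 2 + d² − 2cos(α−β) + 2d(sin α − sin β) = 16.560664; p = √p² = 4.069480; φ = atan2(cos β − cos α, d + sin α − sin β) = 0.228095 rad; t = (φ − α) mod 2π = 1.725218 rad, q = (β − φ) mod 2π = 5.943759 rad → L = 7.13·(1.725218 + 4.069480 + 5.943759) = 7.13·11.738456 = 83.695193 m
RSR: p² = 2 + d² − 2cos(α−β) + 2d(sin β − sin α) = 33.753607; p = √p² = 5.809785; φ = atan2(cos α − cos β, d − sin α + sin β) = -0.159058 rad; t = (α − φ) mod 2π = 4.945121 rad, q = (φ − β) mod 2π = 6.235458 rad → L = 7.13·(4.945121 + 5.809785 + 6.235458) = 7.13·16.990365 = 121.141300 m
LSR: p² = d² − 2 + 2cos(α−β) + 2d(sin α + sin β) = 11.140995; p = √p² = 3.337813; φ = atan2(−cos α − cos β, d + sin α + sin β) − atan2(−2, p) = 0.261945 rad; t = (φ − α) mod 2π = 1.759067 rad, q = (φ − β) mod 2π = 0.373276 rad → L = 7.13·(1.759067 + 3.337813 + 0.373276) = 7.13·5.470156 = 39.002214 m
RSL: p² = d² − 2 + 2cos(α−β) − 2d(sin α + sin β) = 32.644886; p = √p² = 5.713570; φ = atan2(cos α + cos β, d − sin α − sin β) − atan2(2, p) = -0.159457 rad; t = (α − φ) mod 2π = 4.945520 rad, q = (β − φ) mod 2π = 0.048126 rad → L = 7.13·(4.945520 + 5.713570 + 0.048126) = 7.13·10.707216 = 76.342450 m
RLR: c = (6 − d² + 2cos(α−β) + 2d(sin α − sin β))/8 = -3.219201, |c| > 1 → infeasible
LRL: c = (6 − d² + 2cos(α−β) − 2d(sin α − sin β))/8 = -1.070083, |c| > 1 → infeasible
Shortest: LSR with L = 39.002214 m ≈ 39.0022 m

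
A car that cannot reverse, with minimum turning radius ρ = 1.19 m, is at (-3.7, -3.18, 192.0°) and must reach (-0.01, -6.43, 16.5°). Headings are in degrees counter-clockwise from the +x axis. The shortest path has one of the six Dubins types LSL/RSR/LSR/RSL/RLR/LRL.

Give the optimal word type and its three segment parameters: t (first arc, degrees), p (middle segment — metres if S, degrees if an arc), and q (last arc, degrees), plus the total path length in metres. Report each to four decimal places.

LSL: t = 151.0703°, p = 3.2452 m, q = 33.4297°, L = 7.0772 m

Let ψ = atan2(Δy, Δx) = atan2(-3.25, 3.69) = -41.3723° be the start→goal bearing.
Normalize: d = |goal − start| / ρ = 4.917174/1.19 = 4.132079, α = (θ_start − ψ) mod 360° = 233.3723° = 4.073114 rad, β = (θ_goal − ψ) mod 360° = 57.8723° = 1.010062 rad.
Common terms: sin α = -0.802529, cos α = -0.596613, sin β = 0.846865, cos β = 0.531809, cos(α−β) = -0.996917, d² = 17.074077. Work in radians in the unit-radius frame; every candidate has L = ρ·(t + p + q).
LSL: p² = 2 + d² − 2cos(α−β) + 2d(sin α − sin β) = 7.437063; p = √p² = 2.727098; φ = atan2(cos β − cos α, d + sin α − sin β) = 0.426604 rad; t = (φ − α) mod 2π = 2.636674 rad, q = (β − φ) mod 2π = 0.583458 rad → L = 1.19·(2.636674 + 2.727098 + 0.583458) = 1.19·5.947230 = 7.077204 m
RSR: p² = 2 + d² − 2cos(α−β) + 2d(sin β − sin α) = 34.698759; p = √p² = 5.890565; φ = atan2(cos α − cos β, d − sin α + sin β) = -0.192756 rad; t = (α − φ) mod 2π = 4.265870 rad, q = (φ − β) mod 2π = 5.080368 rad → L = 1.19·(4.265870 + 5.890565 + 5.080368) = 1.19·15.236803 = 18.131796 m
LSR: p² = d² − 2 + 2cos(α−β) + 2d(sin α + sin β) = 13.446640; p = √p² = 3.666966; φ = atan2(−cos α − cos β, d + sin α + sin β) − atan2(−2, p) = 0.514828 rad; t = (φ − α) mod 2π = 2.724899 rad, q = (φ − β) mod 2π = 5.787952 rad → L = 1.19·(2.724899 + 3.666966 + 5.787952) = 1.19·12.179817 = 14.493982 m
RSL: p² = d² − 2 + 2cos(α−β) − 2d(sin α + sin β) = 12.713844; p = √p² = 3.565648; φ = atan2(cos α + cos β, d − sin α − sin β) − atan2(2, p) = -0.527031 rad; t = (α − φ) mod 2π = 4.600146 rad, q = (β − φ) mod 2π = 1.537093 rad → L = 1.19·(4.600146 + 3.565648 + 1.537093) = 1.19·9.702887 = 11.546435 m
RLR: c = (6 − d² + 2cos(α−β) + 2d(sin α − sin β))/8 = -3.337345, |c| > 1 → infeasible
LRL: c = (6 − d² + 2cos(α−β) − 2d(sin α − sin β))/8 = 0.070367; p = 2π − arccos c = 4.782814 rad; φ = atan2(cos β − cos α, d + sin α − sin β) = 0.426604 rad; t = (φ − α + p/2) mod 2π = 5.028082 rad, q = (β − α − t + p) mod 2π = 2.974865 rad → L = 1.19·(5.028082 + 4.782814 + 2.974865) = 1.19·12.785761 = 15.215056 m
Shortest: LSL with L = 7.077204 m ≈ 7.0772 m
Convert LSL to answer units (arcs ×180/π): t = 2.636674·180/π = 151.0703°, p = ρ·p = 1.19·2.727098 = 3.2452 m, q = 0.583458·180/π = 33.4297°, L = 7.0772 m.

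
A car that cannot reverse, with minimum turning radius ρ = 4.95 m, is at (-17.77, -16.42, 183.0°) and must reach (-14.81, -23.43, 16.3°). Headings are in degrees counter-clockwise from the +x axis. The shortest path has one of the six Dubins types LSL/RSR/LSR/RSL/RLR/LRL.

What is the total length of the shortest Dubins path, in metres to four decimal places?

24.4012 m

Let ψ = atan2(Δy, Δx) = atan2(-7.01, 2.96) = -67.1079° be the start→goal bearing.
Normalize: d = |goal − start| / ρ = 7.609317/4.95 = 1.537236, α = (θ_start − ψ) mod 360° = 250.1079° = 4.365206 rad, β = (θ_goal − ψ) mod 360° = 83.4079° = 1.455743 rad.
Common terms: sin α = -0.940335, cos α = -0.340250, sin β = 0.993389, cos β = 0.114800, cos(α−β) = -0.973179, d² = 2.363094. Work in radians in the unit-radius frame; every candidate has L = ρ·(t + p + q).
LSL: p² = 2 + d² − 2cos(α−β) + 2d(sin α − sin β) = 0.364273; p = √p² = 0.603550; φ = atan2(cos β − cos α, d + sin α − sin β) = 2.287531 rad; t = (φ − α) mod 2π = 4.205510 rad, q = (β − φ) mod 2π = 5.451397 rad → L = 4.95·(4.205510 + 0.603550 + 5.451397) = 4.95·10.260457 = 50.789263 m
RSR: p² = 2 + d² − 2cos(α−β) + 2d(sin β − sin α) = 12.254629; p = √p² = 3.500661; φ = atan2(cos α − cos β, d − sin α + sin β) = -0.130359 rad; t = (α − φ) mod 2π = 4.495565 rad, q = (φ − β) mod 2π = 4.697084 rad → L = 4.95·(4.495565 + 3.500661 + 4.697084) = 4.95·12.693310 = 62.831887 m
LSR: p² = d² − 2 + 2cos(α−β) + 2d(sin α + sin β) = -1.420153 < 0 → infeasible
RSL: p² = d² − 2 + 2cos(α−β) − 2d(sin α + sin β) = -1.746376 < 0 → infeasible
RLR: c = (6 − d² + 2cos(α−β) + 2d(sin α − sin β))/8 = -0.531829; p = 2π − arccos c = 4.151630 rad; φ = atan2(cos α − cos β, d − sin α + sin β) = -0.130359 rad; t = (α − φ + p/2) mod 2π = 0.288195 rad, q = (α − β − t + p) mod 2π = 0.489714 rad → L = 4.95·(0.288195 + 4.151630 + 0.489714) = 4.95·4.929540 = 24.401221 m
LRL: c = (6 − d² + 2cos(α−β) − 2d(sin α − sin β))/8 = 0.954466; p = 2π − arccos c = 5.980253 rad; φ = atan2(cos β − cos α, d + sin α − sin β) = 2.287531 rad; t = (φ − α + p/2) mod 2π = 0.912451 rad, q = (β − α − t + p) mod 2π = 2.158338 rad → L = 4.95·(0.912451 + 5.980253 + 2.158338) = 4.95·9.051042 = 44.802660 m
Shortest: RLR with L = 24.401221 m ≈ 24.4012 m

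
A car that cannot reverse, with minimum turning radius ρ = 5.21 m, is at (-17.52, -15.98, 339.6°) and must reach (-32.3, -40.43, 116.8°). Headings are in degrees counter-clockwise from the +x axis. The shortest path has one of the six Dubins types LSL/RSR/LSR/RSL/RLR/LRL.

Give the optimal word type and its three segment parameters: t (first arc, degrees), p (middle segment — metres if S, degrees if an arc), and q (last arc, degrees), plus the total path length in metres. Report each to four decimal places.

Let ψ = atan2(Δy, Δx) = atan2(-24.45, -14.78) = -121.1529° be the start→goal bearing.
Normalize: d = |goal − start| / ρ = 28.570105/5.21 = 5.483705, α = (θ_start − ψ) mod 360° = 100.7529° = 1.758470 rad, β = (θ_goal − ψ) mod 360° = 237.9529° = 4.153062 rad.
Common terms: sin α = 0.982441, cos α = -0.186574, sin β = -0.847612, cos β = -0.530616, cos(α−β) = -0.733730, d² = 30.071025. Work in radians in the unit-radius frame; every candidate has L = ρ·(t + p + q).
LSL: p² = 2 + d² − 2cos(α−β) + 2d(sin α − sin β) = 53.609430; p = √p² = 7.321846; φ = atan2(cos β − cos α, d + sin α − sin β) = -0.047006 rad; t = (φ − α) mod 2π = 4.477709 rad, q = (β − φ) mod 2π = 4.200068 rad → L = 5.21·(4.477709 + 7.321846 + 4.200068) = 5.21·15.999623 = 83.358037 m
RSR: p² = 2 + d² − 2cos(α−β) + 2d(sin β − sin α) = 13.467539; p = √p² = 3.669815; φ = atan2(cos α − cos β, d − sin α + sin β) = 0.093887 rad; t = (α − φ) mod 2π = 1.664583 rad, q = (φ − β) mod 2π = 2.224010 rad → L = 5.21·(1.664583 + 3.669815 + 2.224010) = 5.21·7.558408 = 39.379306 m
LSR: p² = d² − 2 + 2cos(α−β) + 2d(sin α + sin β) = 28.082285; p = √p² = 5.299272; φ = atan2(−cos α − cos β, d + sin α + sin β) − atan2(−2, p) = 0.487843 rad; t = (φ − α) mod 2π = 5.012558 rad, q = (φ − β) mod 2π = 2.617966 rad → L = 5.21·(5.012558 + 5.299272 + 2.617966) = 5.21·12.929796 = 67.364238 m
RSL: p² = d² − 2 + 2cos(α−β) − 2d(sin α + sin β) = 25.124845; p = √p² = 5.012469; φ = atan2(cos α + cos β, d − sin α − sin β) − atan2(2, p) = -0.512936 rad; t = (α − φ) mod 2π = 2.271406 rad, q = (β − φ) mod 2π = 4.665998 rad → L = 5.21·(2.271406 + 5.012469 + 4.665998) = 5.21·11.949872 = 62.258835 m
RLR: c = (6 − d² + 2cos(α−β) + 2d(sin α − sin β))/8 = -0.683442; p = 2π − arccos c = 3.959921 rad; φ = atan2(cos α − cos β, d − sin α + sin β) = 0.093887 rad; t = (α − φ + p/2) mod 2π = 3.644544 rad, q = (α − β − t + p) mod 2π = 4.203971 rad → L = 5.21·(3.644544 + 3.959921 + 4.203971) = 5.21·11.808436 = 61.521952 m
LRL: c = (6 − d² + 2cos(α−β) − 2d(sin α − sin β))/8 = -5.701179, |c| > 1 → infeasible
Shortest: RSR with L = 39.379306 m ≈ 39.3793 m
Convert RSR to answer units (arcs ×180/π): t = 1.664583·180/π = 95.3736°, p = ρ·p = 5.21·3.669815 = 19.1197 m, q = 2.224010·180/π = 127.4264°, L = 39.3793 m.

RSR: t = 95.3736°, p = 19.1197 m, q = 127.4264°, L = 39.3793 m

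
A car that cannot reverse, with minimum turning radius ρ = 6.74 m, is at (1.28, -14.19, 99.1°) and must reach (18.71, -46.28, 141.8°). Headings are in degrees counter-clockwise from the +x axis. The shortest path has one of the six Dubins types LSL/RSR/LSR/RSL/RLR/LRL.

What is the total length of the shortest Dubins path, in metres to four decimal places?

68.9394 m

Let ψ = atan2(Δy, Δx) = atan2(-32.09, 17.43) = -61.4910° be the start→goal bearing.
Normalize: d = |goal − start| / ρ = 36.518119/6.74 = 5.418119, α = (θ_start − ψ) mod 360° = 160.5910° = 2.802841 rad, β = (θ_goal − ψ) mod 360° = 203.2910° = 3.548097 rad.
Common terms: sin α = 0.332310, cos α = -0.943170, sin β = -0.395401, cos β = -0.918509, cos(α−β) = 0.734915, d² = 29.356008. Work in radians in the unit-radius frame; every candidate has L = ρ·(t + p + q).
LSL: p² = 2 + d² − 2cos(α−β) + 2d(sin α − sin β) = 37.771823; p = √p² = 6.145879; φ = atan2(cos β − cos α, d + sin α − sin β) = 0.004013 rad; t = (φ − α) mod 2π = 3.484357 rad, q = (β − φ) mod 2π = 3.544084 rad → L = 6.74·(3.484357 + 6.145879 + 3.544084) = 6.74·13.174319 = 88.794913 m
RSR: p² = 2 + d² − 2cos(α−β) + 2d(sin β − sin α) = 22.000535; p = √p² = 4.690473; φ = atan2(cos α − cos β, d − sin α + sin β) = -0.005258 rad; t = (α − φ) mod 2π = 2.808099 rad, q = (φ − β) mod 2π = 2.729831 rad → L = 6.74·(2.808099 + 4.690473 + 2.729831) = 6.74·10.228403 = 68.939433 m
LSR: p² = d² − 2 + 2cos(α−β) + 2d(sin α + sin β) = 28.142170; p = √p² = 5.304919; φ = atan2(−cos α − cos β, d + sin α + sin β) − atan2(−2, p) = 0.695111 rad; t = (φ − α) mod 2π = 4.175455 rad, q = (φ − β) mod 2π = 3.430199 rad → L = 6.74·(4.175455 + 5.304919 + 3.430199) = 6.74·12.910574 = 87.017267 m
RSL: p² = d² − 2 + 2cos(α−β) − 2d(sin α + sin β) = 29.509505; p = √p² = 5.432265; φ = atan2(cos α + cos β, d − sin α − sin β) − atan2(2, p) = -0.680192 rad; t = (α − φ) mod 2π = 3.483033 rad, q = (β − φ) mod 2π = 4.228289 rad → L = 6.74·(3.483033 + 5.432265 + 4.228289) = 6.74·13.143588 = 88.587780 m
RLR: c = (6 − d² + 2cos(α−β) + 2d(sin α − sin β))/8 = -1.750067, |c| > 1 → infeasible
LRL: c = (6 − d² + 2cos(α−β) − 2d(sin α − sin β))/8 = -3.721478, |c| > 1 → infeasible
Shortest: RSR with L = 68.939433 m ≈ 68.9394 m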